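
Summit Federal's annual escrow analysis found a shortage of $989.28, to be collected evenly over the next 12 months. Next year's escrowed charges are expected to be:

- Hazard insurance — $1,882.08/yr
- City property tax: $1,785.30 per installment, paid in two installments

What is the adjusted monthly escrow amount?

Hazard insurance: $1,882.08 per year
City property tax: $1,785.30 × 2 = $3,570.60 per year
Annual escrow total = $5,452.68
Monthly escrow = $5,452.68 / 12 = $454.39
Shortage spread = $989.28 / 12 = $82.44/mo
Adjusted monthly = $454.39 + $82.44 = $536.83

$536.83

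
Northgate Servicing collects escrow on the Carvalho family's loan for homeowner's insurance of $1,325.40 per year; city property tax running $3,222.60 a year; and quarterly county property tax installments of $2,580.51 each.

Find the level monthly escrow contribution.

$1,239.17

Homeowner's insurance: $1,325.40 per year
City property tax: $3,222.60 per year
County property tax: $2,580.51 × 4 = $10,322.04 per year
Combined annual = $1,325.40 + $3,222.60 + $10,322.04 = $14,870.04
Base monthly escrow = $14,870.04 ÷ 12 = $1,239.17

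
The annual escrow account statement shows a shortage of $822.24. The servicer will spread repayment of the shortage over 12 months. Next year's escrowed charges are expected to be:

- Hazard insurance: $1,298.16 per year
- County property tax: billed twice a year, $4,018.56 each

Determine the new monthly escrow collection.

Hazard insurance: $1,298.16
County property tax: $4,018.56 × 2 = $8,037.12
Annual escrow total = $9,335.28
Per month = $9,335.28 / 12 = $777.94
Shortage per month = $822.24 / 12 = $68.52
New monthly escrow = $777.94 + $68.52 = $846.46

$846.46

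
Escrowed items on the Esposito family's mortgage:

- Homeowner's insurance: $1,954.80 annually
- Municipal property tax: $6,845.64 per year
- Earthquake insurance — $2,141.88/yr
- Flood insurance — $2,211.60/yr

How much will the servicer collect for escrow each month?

$1,096.16

Homeowner's insurance = $1,954.80/yr
Municipal property tax = $6,845.64/yr
Earthquake insurance = $2,141.88/yr
Flood insurance = $2,211.60/yr
Combined annual = $1,954.80 + $6,845.64 + $2,141.88 + $2,211.60 = $13,153.92
Base monthly escrow = $13,153.92 / 12 = $1,096.16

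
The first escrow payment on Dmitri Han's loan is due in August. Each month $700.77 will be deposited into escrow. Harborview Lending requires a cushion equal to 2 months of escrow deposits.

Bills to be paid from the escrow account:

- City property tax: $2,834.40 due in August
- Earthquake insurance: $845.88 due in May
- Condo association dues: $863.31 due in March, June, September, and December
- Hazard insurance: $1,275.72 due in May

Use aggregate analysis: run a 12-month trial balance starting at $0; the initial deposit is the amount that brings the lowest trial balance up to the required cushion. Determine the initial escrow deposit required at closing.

Cushion = 2 × $700.77 = $1,401.54
Trial balance (start $0, +$700.77 each month, − disbursements):
  Aug: +$700.77 − $2,834.40 → -$2,133.63
  Sep: +$700.77 − $863.31 → -$2,296.17
  Oct: +$700.77 → -$1,595.40
  Nov: +$700.77 → -$894.63
  Dec: +$700.77 − $863.31 → -$1,057.17
  Jan: +$700.77 → -$356.40
  Feb: +$700.77 → $344.37
  Mar: +$700.77 − $863.31 → $181.83
  Apr: +$700.77 → $882.60
  May: +$700.77 − $2,121.60 → -$538.23
  Jun: +$700.77 − $863.31 → -$700.77
  Jul: +$700.77 → $0.00
Lowest trial balance = -$2,296.17 (Sep)
Initial deposit = cushion − low point = $1,401.54 − (-$2,296.17) = $3,697.71

$3,697.71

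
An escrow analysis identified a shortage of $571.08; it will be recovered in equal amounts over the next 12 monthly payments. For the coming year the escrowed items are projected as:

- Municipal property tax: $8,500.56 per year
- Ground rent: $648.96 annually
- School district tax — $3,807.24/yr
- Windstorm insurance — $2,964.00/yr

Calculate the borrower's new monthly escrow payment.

$1,374.32

Municipal property tax = $8,500.56/yr
Ground rent = $648.96/yr
School district tax = $3,807.24/yr
Windstorm insurance = $2,964.00/yr
Total per year = $8,500.56 + $648.96 + $3,807.24 + $2,964.00 = $15,920.76
Monthly escrow = $15,920.76 ÷ 12 = $1,326.73
Shortage per month = $571.08 / 12 = $47.59
New monthly escrow = $1,326.73 + $47.59 = $1,374.32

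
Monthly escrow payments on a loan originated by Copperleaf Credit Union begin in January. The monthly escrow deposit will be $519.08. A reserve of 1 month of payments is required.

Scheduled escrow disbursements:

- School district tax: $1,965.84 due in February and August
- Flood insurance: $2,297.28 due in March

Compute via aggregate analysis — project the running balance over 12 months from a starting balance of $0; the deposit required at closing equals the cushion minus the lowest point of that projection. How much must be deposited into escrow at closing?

$3,224.96

Cushion = 1 × $519.08 = $519.08
Trial balance (start $0, +$519.08 each month, − disbursements):
  Jan: +$519.08 → $519.08
  Feb: +$519.08 − $1,965.84 → -$927.68
  Mar: +$519.08 − $2,297.28 → -$2,705.88
  Apr: +$519.08 → -$2,186.80
  May: +$519.08 → -$1,667.72
  Jun: +$519.08 → -$1,148.64
  Jul: +$519.08 → -$629.56
  Aug: +$519.08 − $1,965.84 → -$2,076.32
  Sep: +$519.08 → -$1,557.24
  Oct: +$519.08 → -$1,038.16
  Nov: +$519.08 → -$519.08
  Dec: +$519.08 → $0.00
Lowest trial balance = -$2,705.88 (Mar)
Initial deposit = cushion − low point = $519.08 − (-$2,705.88) = $3,224.96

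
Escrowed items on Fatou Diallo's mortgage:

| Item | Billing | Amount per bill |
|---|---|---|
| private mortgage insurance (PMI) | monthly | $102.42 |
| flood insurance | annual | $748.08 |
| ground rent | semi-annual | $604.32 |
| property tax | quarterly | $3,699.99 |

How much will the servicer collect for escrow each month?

$1,498.81

Private mortgage insurance (PMI): $102.42 × 12 = $1,229.04
Flood insurance: $748.08
Ground rent: $604.32 × 2 = $1,208.64
Property tax: $3,699.99 × 4 = $14,799.96
Yearly total = $17,985.72
Per month = $17,985.72 ÷ 12 = $1,498.81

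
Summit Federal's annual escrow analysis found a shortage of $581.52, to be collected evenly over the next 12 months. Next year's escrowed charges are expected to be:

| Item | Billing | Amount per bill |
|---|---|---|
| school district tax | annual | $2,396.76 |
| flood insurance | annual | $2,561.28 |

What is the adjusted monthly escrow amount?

School district tax: $2,396.76 per year
Flood insurance: $2,561.28 per year
Total per year = $2,396.76 + $2,561.28 = $4,958.04
Monthly escrow = $4,958.04 / 12 = $413.17
Shortage spread = $581.52 / 12 = $48.46/mo
New monthly escrow = $413.17 + $48.46 = $461.63

$461.63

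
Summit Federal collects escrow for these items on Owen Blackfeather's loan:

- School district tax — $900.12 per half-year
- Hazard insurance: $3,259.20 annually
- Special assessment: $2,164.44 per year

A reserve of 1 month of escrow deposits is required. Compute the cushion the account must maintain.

$601.99

School district tax = $900.12 × 2 = $1,800.24
Hazard insurance = $3,259.20
Special assessment = $2,164.44
Combined annual = $1,800.24 + $3,259.20 + $2,164.44 = $7,223.88
Monthly = $7,223.88 ÷ 12 = $601.99
Required cushion = 1 × $601.99 = $601.99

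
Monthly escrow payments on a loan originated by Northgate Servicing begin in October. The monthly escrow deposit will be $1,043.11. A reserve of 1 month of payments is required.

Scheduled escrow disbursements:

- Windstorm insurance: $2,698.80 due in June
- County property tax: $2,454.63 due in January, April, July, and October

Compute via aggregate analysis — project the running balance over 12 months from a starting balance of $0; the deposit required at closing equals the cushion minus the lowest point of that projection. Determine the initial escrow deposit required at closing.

Cushion = 1 × $1,043.11 = $1,043.11
Trial balance (start $0, +$1,043.11 each month, − disbursements):
  Oct: +$1,043.11 − $2,454.63 → -$1,411.52
  Nov: +$1,043.11 → -$368.41
  Dec: +$1,043.11 → $674.70
  Jan: +$1,043.11 − $2,454.63 → -$736.82
  Feb: +$1,043.11 → $306.29
  Mar: +$1,043.11 → $1,349.40
  Apr: +$1,043.11 − $2,454.63 → -$62.12
  May: +$1,043.11 → $980.99
  Jun: +$1,043.11 − $2,698.80 → -$674.70
  Jul: +$1,043.11 − $2,454.63 → -$2,086.22
  Aug: +$1,043.11 → -$1,043.11
  Sep: +$1,043.11 → $0.00
Lowest trial balance = -$2,086.22 (Jul)
Initial deposit = cushion − low point = $1,043.11 − (-$2,086.22) = $3,129.33

$3,129.33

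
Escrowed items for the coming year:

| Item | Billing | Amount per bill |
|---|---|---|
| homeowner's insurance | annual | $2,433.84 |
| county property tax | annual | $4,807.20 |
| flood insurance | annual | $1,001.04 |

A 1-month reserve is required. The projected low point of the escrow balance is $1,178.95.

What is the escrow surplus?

Homeowner's insurance = $2,433.84
County property tax = $4,807.20
Flood insurance = $1,001.04
Annual escrow total = $2,433.84 + $4,807.20 + $1,001.04 = $8,242.08
Monthly escrow = $8,242.08 / 12 = $686.84
Cushion = 1 × $686.84 = $686.84
Surplus = $1,178.95 − $686.84 = $492.11

$492.11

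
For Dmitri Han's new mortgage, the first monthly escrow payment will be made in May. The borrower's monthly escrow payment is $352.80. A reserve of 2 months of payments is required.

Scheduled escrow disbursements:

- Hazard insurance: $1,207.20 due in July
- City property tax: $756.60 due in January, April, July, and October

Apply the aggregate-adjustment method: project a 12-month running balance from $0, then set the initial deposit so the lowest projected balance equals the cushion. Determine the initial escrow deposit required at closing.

Cushion = 2 × $352.80 = $705.60
Trial balance (start $0, +$352.80 each month, − disbursements):
  May: +$352.80 → $352.80
  Jun: +$352.80 → $705.60
  Jul: +$352.80 − $1,963.80 → -$905.40
  Aug: +$352.80 → -$552.60
  Sep: +$352.80 → -$199.80
  Oct: +$352.80 − $756.60 → -$603.60
  Nov: +$352.80 → -$250.80
  Dec: +$352.80 → $102.00
  Jan: +$352.80 − $756.60 → -$301.80
  Feb: +$352.80 → $51.00
  Mar: +$352.80 → $403.80
  Apr: +$352.80 − $756.60 → $0.00
Lowest trial balance = -$905.40 (Jul)
Initial deposit = cushion − low point = $705.60 − (-$905.40) = $1,611.00

$1,611.00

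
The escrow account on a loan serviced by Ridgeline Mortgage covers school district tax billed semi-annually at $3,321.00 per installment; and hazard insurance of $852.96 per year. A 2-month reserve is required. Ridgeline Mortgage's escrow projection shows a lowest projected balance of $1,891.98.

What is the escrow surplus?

School district tax — $3,321.00 × 2 = $6,642.00/yr
Hazard insurance — $852.96/yr
Total annual escrow = $6,642.00 + $852.96 = $7,494.96
Monthly escrow = $7,494.96 ÷ 12 = $624.58
Cushion = 2 × $624.58 = $1,249.16
Surplus = $1,891.98 − $1,249.16 = $642.82

$642.82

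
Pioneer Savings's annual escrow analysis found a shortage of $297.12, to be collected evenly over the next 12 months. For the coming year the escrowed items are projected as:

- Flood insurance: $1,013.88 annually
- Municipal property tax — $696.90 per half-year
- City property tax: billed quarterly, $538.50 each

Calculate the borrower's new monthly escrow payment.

Flood insurance = $1,013.88/yr
Municipal property tax = $696.90 × 2 = $1,393.80/yr
City property tax = $538.50 × 4 = $2,154.00/yr
Total per year = $4,561.68
Monthly = $4,561.68 ÷ 12 = $380.14
Shortage per month = $297.12 / 12 = $24.76
New monthly escrow = $380.14 + $24.76 = $404.90

$404.90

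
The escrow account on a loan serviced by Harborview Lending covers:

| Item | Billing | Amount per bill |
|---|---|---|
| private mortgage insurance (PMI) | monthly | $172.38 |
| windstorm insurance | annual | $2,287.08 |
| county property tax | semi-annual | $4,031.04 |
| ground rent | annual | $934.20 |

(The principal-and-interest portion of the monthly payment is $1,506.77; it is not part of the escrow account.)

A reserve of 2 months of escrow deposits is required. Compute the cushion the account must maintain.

$2,225.32

Private mortgage insurance (PMI) = $172.38 × 12 = $2,068.56 annually
Windstorm insurance = $2,287.08 annually
County property tax = $4,031.04 × 2 = $8,062.08 annually
Ground rent = $934.20 annually
Annual escrow total = $2,068.56 + $2,287.08 + $8,062.08 + $934.20 = $13,351.92
Per month = $13,351.92 ÷ 12 = $1,112.66
Required cushion = 2 × $1,112.66 = $2,225.32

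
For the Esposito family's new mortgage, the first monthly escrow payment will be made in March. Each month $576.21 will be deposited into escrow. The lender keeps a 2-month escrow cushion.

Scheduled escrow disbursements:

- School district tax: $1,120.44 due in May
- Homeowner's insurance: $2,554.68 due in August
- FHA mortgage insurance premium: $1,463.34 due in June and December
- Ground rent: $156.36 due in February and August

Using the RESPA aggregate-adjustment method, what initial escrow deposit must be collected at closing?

Cushion = 2 × $576.21 = $1,152.42
Trial balance (start $0, +$576.21 each month, − disbursements):
  Mar: +$576.21 → $576.21
  Apr: +$576.21 → $1,152.42
  May: +$576.21 − $1,120.44 → $608.19
  Jun: +$576.21 − $1,463.34 → -$278.94
  Jul: +$576.21 → $297.27
  Aug: +$576.21 − $2,711.04 → -$1,837.56
  Sep: +$576.21 → -$1,261.35
  Oct: +$576.21 → -$685.14
  Nov: +$576.21 → -$108.93
  Dec: +$576.21 − $1,463.34 → -$996.06
  Jan: +$576.21 → -$419.85
  Feb: +$576.21 − $156.36 → $0.00
Lowest trial balance = -$1,837.56 (Aug)
Initial deposit = cushion − low point = $1,152.42 − (-$1,837.56) = $2,989.98

$2,989.98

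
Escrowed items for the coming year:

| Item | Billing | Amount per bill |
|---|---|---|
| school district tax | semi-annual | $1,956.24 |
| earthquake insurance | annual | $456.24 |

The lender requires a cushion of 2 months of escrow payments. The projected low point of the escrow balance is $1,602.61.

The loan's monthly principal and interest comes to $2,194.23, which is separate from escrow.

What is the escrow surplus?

School district tax = $1,956.24 × 2 = $3,912.48/yr
Earthquake insurance = $456.24/yr
Total per year = $4,368.72
Per month = $4,368.72 ÷ 12 = $364.06
Required reserve = 2 × $364.06 = $728.12
Excess over cushion: $1,602.61 − $728.12 = $874.49

$874.49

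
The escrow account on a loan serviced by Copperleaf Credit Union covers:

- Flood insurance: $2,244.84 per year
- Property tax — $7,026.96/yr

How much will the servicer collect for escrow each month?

Flood insurance: $2,244.84/yr
Property tax: $7,026.96/yr
Total annual escrow = $9,271.80
Base monthly escrow = $9,271.80 / 12 = $772.65

$772.65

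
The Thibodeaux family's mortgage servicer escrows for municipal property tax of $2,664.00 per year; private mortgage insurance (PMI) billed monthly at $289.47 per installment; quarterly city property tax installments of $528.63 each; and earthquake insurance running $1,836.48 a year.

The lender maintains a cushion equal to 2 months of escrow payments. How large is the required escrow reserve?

Municipal property tax = $2,664.00 annually
Private mortgage insurance (PMI) = $289.47 × 12 = $3,473.64 annually
City property tax = $528.63 × 4 = $2,114.52 annually
Earthquake insurance = $1,836.48 annually
Yearly total = $10,088.64
Base monthly escrow = $10,088.64 ÷ 12 = $840.72
Cushion = 2 × $840.72 = $1,681.44

$1,681.44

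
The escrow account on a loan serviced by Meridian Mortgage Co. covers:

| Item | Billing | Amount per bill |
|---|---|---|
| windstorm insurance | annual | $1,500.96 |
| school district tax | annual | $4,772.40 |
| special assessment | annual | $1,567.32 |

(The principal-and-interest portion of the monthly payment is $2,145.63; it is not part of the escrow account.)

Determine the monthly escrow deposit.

Windstorm insurance = $1,500.96 annually
School district tax = $4,772.40 annually
Special assessment = $1,567.32 annually
Annual escrow total = $1,500.96 + $4,772.40 + $1,567.32 = $7,840.68
Per month = $7,840.68 / 12 = $653.39

$653.39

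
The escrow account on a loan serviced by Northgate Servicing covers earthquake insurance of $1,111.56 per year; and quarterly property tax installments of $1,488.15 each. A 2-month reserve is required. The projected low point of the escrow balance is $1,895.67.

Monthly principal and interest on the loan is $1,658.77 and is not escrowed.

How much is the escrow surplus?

Earthquake insurance = $1,111.56/yr
Property tax = $1,488.15 × 4 = $5,952.60/yr
Total annual escrow = $1,111.56 + $5,952.60 = $7,064.16
Per month = $7,064.16 / 12 = $588.68
Required reserve = 2 × $588.68 = $1,177.36
Surplus = $1,895.67 − $1,177.36 = $718.31

$718.31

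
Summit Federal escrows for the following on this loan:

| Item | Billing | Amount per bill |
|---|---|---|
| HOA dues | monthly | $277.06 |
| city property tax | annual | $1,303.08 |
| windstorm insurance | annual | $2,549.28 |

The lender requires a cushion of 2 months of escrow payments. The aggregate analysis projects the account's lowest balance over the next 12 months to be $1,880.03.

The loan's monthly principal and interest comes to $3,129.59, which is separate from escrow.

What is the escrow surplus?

HOA dues: $277.06 × 12 = $3,324.72
City property tax: $1,303.08
Windstorm insurance: $2,549.28
Total per year = $3,324.72 + $1,303.08 + $2,549.28 = $7,177.08
Base monthly escrow = $7,177.08 / 12 = $598.09
Required reserve = 2 × $598.09 = $1,196.18
Surplus = $1,880.03 − $1,196.18 = $683.85

$683.85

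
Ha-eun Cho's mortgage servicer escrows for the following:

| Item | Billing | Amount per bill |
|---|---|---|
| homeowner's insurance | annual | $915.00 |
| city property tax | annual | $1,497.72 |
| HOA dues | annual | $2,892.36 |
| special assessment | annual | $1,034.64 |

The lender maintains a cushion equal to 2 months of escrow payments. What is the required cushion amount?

$1,056.62

Homeowner's insurance: $915.00/yr
City property tax: $1,497.72/yr
HOA dues: $2,892.36/yr
Special assessment: $1,034.64/yr
Yearly total = $915.00 + $1,497.72 + $2,892.36 + $1,034.64 = $6,339.72
Monthly escrow = $6,339.72 ÷ 12 = $528.31
Cushion = 2 × $528.31 = $1,056.62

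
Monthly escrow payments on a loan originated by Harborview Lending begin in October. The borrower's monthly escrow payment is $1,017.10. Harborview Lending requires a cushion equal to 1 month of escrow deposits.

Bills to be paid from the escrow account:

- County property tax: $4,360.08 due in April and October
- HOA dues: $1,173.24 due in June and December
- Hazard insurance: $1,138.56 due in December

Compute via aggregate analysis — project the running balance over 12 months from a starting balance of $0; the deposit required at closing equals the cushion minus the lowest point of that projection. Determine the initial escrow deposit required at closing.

$4,929.36

Cushion = 1 × $1,017.10 = $1,017.10
Trial balance (start $0, +$1,017.10 each month, − disbursements):
  Oct: +$1,017.10 − $4,360.08 → -$3,342.98
  Nov: +$1,017.10 → -$2,325.88
  Dec: +$1,017.10 − $2,311.80 → -$3,620.58
  Jan: +$1,017.10 → -$2,603.48
  Feb: +$1,017.10 → -$1,586.38
  Mar: +$1,017.10 → -$569.28
  Apr: +$1,017.10 − $4,360.08 → -$3,912.26
  May: +$1,017.10 → -$2,895.16
  Jun: +$1,017.10 − $1,173.24 → -$3,051.30
  Jul: +$1,017.10 → -$2,034.20
  Aug: +$1,017.10 → -$1,017.10
  Sep: +$1,017.10 → $0.00
Lowest trial balance = -$3,912.26 (Apr)
Initial deposit = cushion − low point = $1,017.10 − (-$3,912.26) = $4,929.36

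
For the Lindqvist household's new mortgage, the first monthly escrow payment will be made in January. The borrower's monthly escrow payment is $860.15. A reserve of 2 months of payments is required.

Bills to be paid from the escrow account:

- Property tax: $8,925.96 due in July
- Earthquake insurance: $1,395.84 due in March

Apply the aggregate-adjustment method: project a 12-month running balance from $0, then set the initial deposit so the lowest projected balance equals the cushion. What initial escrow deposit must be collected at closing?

$6,021.05

Cushion = 2 × $860.15 = $1,720.30
Trial balance (start $0, +$860.15 each month, − disbursements):
  Jan: +$860.15 → $860.15
  Feb: +$860.15 → $1,720.30
  Mar: +$860.15 − $1,395.84 → $1,184.61
  Apr: +$860.15 → $2,044.76
  May: +$860.15 → $2,904.91
  Jun: +$860.15 → $3,765.06
  Jul: +$860.15 − $8,925.96 → -$4,300.75
  Aug: +$860.15 → -$3,440.60
  Sep: +$860.15 → -$2,580.45
  Oct: +$860.15 → -$1,720.30
  Nov: +$860.15 → -$860.15
  Dec: +$860.15 → $0.00
Lowest trial balance = -$4,300.75 (Jul)
Initial deposit = cushion − low point = $1,720.30 − (-$4,300.75) = $6,021.05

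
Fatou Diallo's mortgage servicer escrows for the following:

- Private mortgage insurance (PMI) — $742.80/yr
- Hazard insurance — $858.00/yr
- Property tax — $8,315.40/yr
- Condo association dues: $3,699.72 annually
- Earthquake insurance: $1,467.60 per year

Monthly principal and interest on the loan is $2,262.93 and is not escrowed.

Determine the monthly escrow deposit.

$1,256.96

Private mortgage insurance (PMI) = $742.80 per year
Hazard insurance = $858.00 per year
Property tax = $8,315.40 per year
Condo association dues = $3,699.72 per year
Earthquake insurance = $1,467.60 per year
Total annual escrow = $15,083.52
Per month = $15,083.52 / 12 = $1,256.96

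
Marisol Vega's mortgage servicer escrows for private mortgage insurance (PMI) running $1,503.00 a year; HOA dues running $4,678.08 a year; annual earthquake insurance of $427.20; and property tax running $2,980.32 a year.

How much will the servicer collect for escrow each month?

Private mortgage insurance (PMI) = $1,503.00/yr
HOA dues = $4,678.08/yr
Earthquake insurance = $427.20/yr
Property tax = $2,980.32/yr
Total annual escrow = $9,588.60
Monthly escrow = $9,588.60 / 12 = $799.05

$799.05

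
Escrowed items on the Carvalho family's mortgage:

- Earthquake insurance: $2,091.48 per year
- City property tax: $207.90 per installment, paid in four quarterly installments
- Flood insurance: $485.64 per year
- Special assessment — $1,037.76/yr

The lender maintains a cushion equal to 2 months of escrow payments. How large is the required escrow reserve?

$741.08

Earthquake insurance: $2,091.48 per year
City property tax: $207.90 × 4 = $831.60 per year
Flood insurance: $485.64 per year
Special assessment: $1,037.76 per year
Total per year = $4,446.48
Monthly = $4,446.48 ÷ 12 = $370.54
Cushion = 2 × $370.54 = $741.08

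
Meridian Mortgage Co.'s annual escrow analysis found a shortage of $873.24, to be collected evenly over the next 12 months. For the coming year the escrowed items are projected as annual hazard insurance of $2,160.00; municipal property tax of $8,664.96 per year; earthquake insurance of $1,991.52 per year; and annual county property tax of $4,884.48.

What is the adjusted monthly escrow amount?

$1,547.85

Hazard insurance — $2,160.00 annually
Municipal property tax — $8,664.96 annually
Earthquake insurance — $1,991.52 annually
County property tax — $4,884.48 annually
Combined annual = $2,160.00 + $8,664.96 + $1,991.52 + $4,884.48 = $17,700.96
Base monthly escrow = $17,700.96 / 12 = $1,475.08
Shortage spread = $873.24 ÷ 12 = $72.77/mo
New monthly escrow = $1,475.08 + $72.77 = $1,547.85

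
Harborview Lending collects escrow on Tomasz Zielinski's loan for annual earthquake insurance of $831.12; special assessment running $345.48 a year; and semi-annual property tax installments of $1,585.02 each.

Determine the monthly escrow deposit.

$362.22

Earthquake insurance = $831.12 annually
Special assessment = $345.48 annually
Property tax = $1,585.02 × 2 = $3,170.04 annually
Annual escrow total = $4,346.64
Monthly = $4,346.64 / 12 = $362.22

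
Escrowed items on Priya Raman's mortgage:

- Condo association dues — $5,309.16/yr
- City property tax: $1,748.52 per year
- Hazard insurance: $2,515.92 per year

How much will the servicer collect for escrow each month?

$797.80

Condo association dues — $5,309.16
City property tax — $1,748.52
Hazard insurance — $2,515.92
Yearly total = $9,573.60
Monthly = $9,573.60 / 12 = $797.80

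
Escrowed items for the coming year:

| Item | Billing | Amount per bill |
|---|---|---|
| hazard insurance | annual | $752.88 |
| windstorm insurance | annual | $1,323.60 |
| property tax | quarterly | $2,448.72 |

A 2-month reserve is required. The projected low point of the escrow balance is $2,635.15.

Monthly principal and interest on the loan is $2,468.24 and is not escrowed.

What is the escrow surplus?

Hazard insurance — $752.88
Windstorm insurance — $1,323.60
Property tax — $2,448.72 × 4 = $9,794.88
Total annual escrow = $752.88 + $1,323.60 + $9,794.88 = $11,871.36
Base monthly escrow = $11,871.36 ÷ 12 = $989.28
Required cushion = 2 × $989.28 = $1,978.56
Surplus = $2,635.15 − $1,978.56 = $656.59

$656.59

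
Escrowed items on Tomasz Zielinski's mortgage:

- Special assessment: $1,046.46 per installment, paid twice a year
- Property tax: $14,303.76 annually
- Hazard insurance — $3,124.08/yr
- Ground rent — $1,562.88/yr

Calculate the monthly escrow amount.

Special assessment — $1,046.46 × 2 = $2,092.92/yr
Property tax — $14,303.76/yr
Hazard insurance — $3,124.08/yr
Ground rent — $1,562.88/yr
Yearly total = $2,092.92 + $14,303.76 + $3,124.08 + $1,562.88 = $21,083.64
Monthly escrow = $21,083.64 ÷ 12 = $1,756.97

$1,756.97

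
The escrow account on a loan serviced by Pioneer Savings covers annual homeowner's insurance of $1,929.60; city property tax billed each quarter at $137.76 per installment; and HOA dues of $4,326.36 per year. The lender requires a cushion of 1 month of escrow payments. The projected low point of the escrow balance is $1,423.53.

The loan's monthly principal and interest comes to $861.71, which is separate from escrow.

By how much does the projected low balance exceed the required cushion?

Homeowner's insurance: $1,929.60/yr
City property tax: $137.76 × 4 = $551.04/yr
HOA dues: $4,326.36/yr
Total per year = $6,807.00
Per month = $6,807.00 / 12 = $567.25
Cushion = 1 × $567.25 = $567.25
Excess over cushion: $1,423.53 − $567.25 = $856.28

$856.28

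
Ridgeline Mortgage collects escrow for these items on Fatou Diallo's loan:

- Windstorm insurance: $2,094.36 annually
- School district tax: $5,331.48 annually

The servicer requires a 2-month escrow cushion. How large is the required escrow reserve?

$1,237.64

Windstorm insurance — $2,094.36 annually
School district tax — $5,331.48 annually
Combined annual = $2,094.36 + $5,331.48 = $7,425.84
Per month = $7,425.84 ÷ 12 = $618.82
Required cushion = 2 × $618.82 = $1,237.64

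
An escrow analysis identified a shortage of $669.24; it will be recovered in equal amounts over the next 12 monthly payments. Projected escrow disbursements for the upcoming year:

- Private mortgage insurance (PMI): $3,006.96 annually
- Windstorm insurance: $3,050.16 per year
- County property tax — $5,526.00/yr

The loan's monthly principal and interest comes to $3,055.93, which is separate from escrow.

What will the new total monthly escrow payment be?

$1,021.03

Private mortgage insurance (PMI) — $3,006.96 annually
Windstorm insurance — $3,050.16 annually
County property tax — $5,526.00 annually
Total per year = $11,583.12
Base monthly escrow = $11,583.12 / 12 = $965.26
Shortage per month = $669.24 / 12 = $55.77
Adjusted monthly = $965.26 + $55.77 = $1,021.03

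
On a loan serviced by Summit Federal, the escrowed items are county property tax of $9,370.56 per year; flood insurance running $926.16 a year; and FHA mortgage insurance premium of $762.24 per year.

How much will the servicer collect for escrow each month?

County property tax — $9,370.56 per year
Flood insurance — $926.16 per year
FHA mortgage insurance premium — $762.24 per year
Yearly total = $9,370.56 + $926.16 + $762.24 = $11,058.96
Base monthly escrow = $11,058.96 ÷ 12 = $921.58

$921.58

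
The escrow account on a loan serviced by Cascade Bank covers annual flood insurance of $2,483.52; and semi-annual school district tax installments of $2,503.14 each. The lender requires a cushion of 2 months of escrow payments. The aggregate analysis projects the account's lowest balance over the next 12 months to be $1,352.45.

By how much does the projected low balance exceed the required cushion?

Flood insurance: $2,483.52 annually
School district tax: $2,503.14 × 2 = $5,006.28 annually
Combined annual = $2,483.52 + $5,006.28 = $7,489.80
Base monthly escrow = $7,489.80 ÷ 12 = $624.15
Required cushion = 2 × $624.15 = $1,248.30
Surplus = $1,352.45 − $1,248.30 = $104.15

$104.15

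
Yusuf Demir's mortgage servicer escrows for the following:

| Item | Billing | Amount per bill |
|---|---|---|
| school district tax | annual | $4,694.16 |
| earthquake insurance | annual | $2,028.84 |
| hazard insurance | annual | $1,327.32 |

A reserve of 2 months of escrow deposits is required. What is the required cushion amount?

School district tax — $4,694.16 annually
Earthquake insurance — $2,028.84 annually
Hazard insurance — $1,327.32 annually
Yearly total = $8,050.32
Monthly escrow = $8,050.32 ÷ 12 = $670.86
Cushion = 2 × $670.86 = $1,341.72

$1,341.72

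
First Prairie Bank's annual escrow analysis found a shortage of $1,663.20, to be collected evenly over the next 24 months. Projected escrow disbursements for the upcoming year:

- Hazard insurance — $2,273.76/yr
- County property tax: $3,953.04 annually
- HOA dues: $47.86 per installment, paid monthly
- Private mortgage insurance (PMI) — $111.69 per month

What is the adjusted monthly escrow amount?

$747.75

Hazard insurance — $2,273.76
County property tax — $3,953.04
HOA dues — $47.86 × 12 = $574.32
Private mortgage insurance (PMI) — $111.69 × 12 = $1,340.28
Combined annual = $8,141.40
Per month = $8,141.40 / 12 = $678.45
Monthly shortage recovery: $1,663.20 ÷ 24 = $69.30
Adjusted monthly = $678.45 + $69.30 = $747.75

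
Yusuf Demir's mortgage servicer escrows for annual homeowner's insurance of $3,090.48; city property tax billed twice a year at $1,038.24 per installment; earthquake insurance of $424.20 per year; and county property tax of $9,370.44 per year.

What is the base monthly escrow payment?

$1,246.80

Homeowner's insurance — $3,090.48/yr
City property tax — $1,038.24 × 2 = $2,076.48/yr
Earthquake insurance — $424.20/yr
County property tax — $9,370.44/yr
Annual escrow total = $3,090.48 + $2,076.48 + $424.20 + $9,370.44 = $14,961.60
Monthly = $14,961.60 ÷ 12 = $1,246.80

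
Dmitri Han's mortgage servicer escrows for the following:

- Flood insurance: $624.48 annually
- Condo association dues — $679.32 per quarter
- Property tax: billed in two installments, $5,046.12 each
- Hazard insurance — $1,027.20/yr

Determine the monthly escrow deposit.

$1,205.10

Flood insurance: $624.48 per year
Condo association dues: $679.32 × 4 = $2,717.28 per year
Property tax: $5,046.12 × 2 = $10,092.24 per year
Hazard insurance: $1,027.20 per year
Total per year = $14,461.20
Per month = $14,461.20 / 12 = $1,205.10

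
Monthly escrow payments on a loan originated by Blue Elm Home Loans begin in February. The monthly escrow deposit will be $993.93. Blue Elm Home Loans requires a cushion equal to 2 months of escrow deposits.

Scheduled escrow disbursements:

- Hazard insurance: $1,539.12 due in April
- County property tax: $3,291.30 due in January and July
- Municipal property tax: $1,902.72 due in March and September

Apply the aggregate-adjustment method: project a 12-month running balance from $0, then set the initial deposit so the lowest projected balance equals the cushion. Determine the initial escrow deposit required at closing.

Cushion = 2 × $993.93 = $1,987.86
Trial balance (start $0, +$993.93 each month, − disbursements):
  Feb: +$993.93 → $993.93
  Mar: +$993.93 − $1,902.72 → $85.14
  Apr: +$993.93 − $1,539.12 → -$460.05
  May: +$993.93 → $533.88
  Jun: +$993.93 → $1,527.81
  Jul: +$993.93 − $3,291.30 → -$769.56
  Aug: +$993.93 → $224.37
  Sep: +$993.93 − $1,902.72 → -$684.42
  Oct: +$993.93 → $309.51
  Nov: +$993.93 → $1,303.44
  Dec: +$993.93 → $2,297.37
  Jan: +$993.93 − $3,291.30 → $0.00
Lowest trial balance = -$769.56 (Jul)
Initial deposit = cushion − low point = $1,987.86 − (-$769.56) = $2,757.42

$2,757.42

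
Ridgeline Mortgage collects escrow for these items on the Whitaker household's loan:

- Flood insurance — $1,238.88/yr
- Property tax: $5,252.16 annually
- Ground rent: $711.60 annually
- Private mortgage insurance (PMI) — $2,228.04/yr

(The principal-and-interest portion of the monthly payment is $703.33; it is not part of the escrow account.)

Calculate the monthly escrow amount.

$785.89

Flood insurance = $1,238.88
Property tax = $5,252.16
Ground rent = $711.60
Private mortgage insurance (PMI) = $2,228.04
Total annual escrow = $9,430.68
Per month = $9,430.68 ÷ 12 = $785.89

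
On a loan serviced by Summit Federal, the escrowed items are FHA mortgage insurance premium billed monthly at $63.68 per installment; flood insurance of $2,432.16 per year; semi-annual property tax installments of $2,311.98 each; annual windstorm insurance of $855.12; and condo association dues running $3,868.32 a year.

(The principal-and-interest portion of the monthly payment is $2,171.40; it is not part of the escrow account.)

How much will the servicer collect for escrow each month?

$1,045.31

FHA mortgage insurance premium: $63.68 × 12 = $764.16 annually
Flood insurance: $2,432.16 annually
Property tax: $2,311.98 × 2 = $4,623.96 annually
Windstorm insurance: $855.12 annually
Condo association dues: $3,868.32 annually
Combined annual = $12,543.72
Per month = $12,543.72 / 12 = $1,045.31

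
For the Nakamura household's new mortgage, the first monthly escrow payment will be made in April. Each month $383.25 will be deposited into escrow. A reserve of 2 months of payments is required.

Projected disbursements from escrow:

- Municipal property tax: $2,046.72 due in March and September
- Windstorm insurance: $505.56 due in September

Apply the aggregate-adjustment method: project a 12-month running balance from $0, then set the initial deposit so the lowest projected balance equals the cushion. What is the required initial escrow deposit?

$1,019.28

Cushion = 2 × $383.25 = $766.50
Trial balance (start $0, +$383.25 each month, − disbursements):
  Apr: +$383.25 → $383.25
  May: +$383.25 → $766.50
  Jun: +$383.25 → $1,149.75
  Jul: +$383.25 → $1,533.00
  Aug: +$383.25 → $1,916.25
  Sep: +$383.25 − $2,552.28 → -$252.78
  Oct: +$383.25 → $130.47
  Nov: +$383.25 → $513.72
  Dec: +$383.25 → $896.97
  Jan: +$383.25 → $1,280.22
  Feb: +$383.25 → $1,663.47
  Mar: +$383.25 − $2,046.72 → $0.00
Lowest trial balance = -$252.78 (Sep)
Initial deposit = cushion − low point = $766.50 − (-$252.78) = $1,019.28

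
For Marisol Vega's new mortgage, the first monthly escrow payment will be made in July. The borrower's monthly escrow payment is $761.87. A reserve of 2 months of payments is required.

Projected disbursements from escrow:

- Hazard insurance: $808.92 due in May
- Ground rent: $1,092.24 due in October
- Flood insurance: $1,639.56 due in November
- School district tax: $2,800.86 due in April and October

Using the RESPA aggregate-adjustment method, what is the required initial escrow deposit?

$3,247.05

Cushion = 2 × $761.87 = $1,523.74
Trial balance (start $0, +$761.87 each month, − disbursements):
  Jul: +$761.87 → $761.87
  Aug: +$761.87 → $1,523.74
  Sep: +$761.87 → $2,285.61
  Oct: +$761.87 − $3,893.10 → -$845.62
  Nov: +$761.87 − $1,639.56 → -$1,723.31
  Dec: +$761.87 → -$961.44
  Jan: +$761.87 → -$199.57
  Feb: +$761.87 → $562.30
  Mar: +$761.87 → $1,324.17
  Apr: +$761.87 − $2,800.86 → -$714.82
  May: +$761.87 − $808.92 → -$761.87
  Jun: +$761.87 → $0.00
Lowest trial balance = -$1,723.31 (Nov)
Initial deposit = cushion − low point = $1,523.74 − (-$1,723.31) = $3,247.05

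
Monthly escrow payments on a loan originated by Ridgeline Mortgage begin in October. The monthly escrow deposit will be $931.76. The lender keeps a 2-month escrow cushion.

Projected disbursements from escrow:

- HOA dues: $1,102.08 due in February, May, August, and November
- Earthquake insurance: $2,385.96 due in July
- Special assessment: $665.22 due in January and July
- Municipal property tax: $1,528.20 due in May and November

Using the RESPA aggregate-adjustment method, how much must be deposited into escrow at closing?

Cushion = 2 × $931.76 = $1,863.52
Trial balance (start $0, +$931.76 each month, − disbursements):
  Oct: +$931.76 → $931.76
  Nov: +$931.76 − $2,630.28 → -$766.76
  Dec: +$931.76 → $165.00
  Jan: +$931.76 − $665.22 → $431.54
  Feb: +$931.76 − $1,102.08 → $261.22
  Mar: +$931.76 → $1,192.98
  Apr: +$931.76 → $2,124.74
  May: +$931.76 − $2,630.28 → $426.22
  Jun: +$931.76 → $1,357.98
  Jul: +$931.76 − $3,051.18 → -$761.44
  Aug: +$931.76 − $1,102.08 → -$931.76
  Sep: +$931.76 → $0.00
Lowest trial balance = -$931.76 (Aug)
Initial deposit = cushion − low point = $1,863.52 − (-$931.76) = $2,795.28

$2,795.28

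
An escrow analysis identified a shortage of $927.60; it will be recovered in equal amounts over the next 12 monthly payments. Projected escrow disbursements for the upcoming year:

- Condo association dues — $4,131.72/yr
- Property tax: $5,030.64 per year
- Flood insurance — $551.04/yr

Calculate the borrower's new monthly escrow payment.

$886.75

Condo association dues: $4,131.72
Property tax: $5,030.64
Flood insurance: $551.04
Combined annual = $4,131.72 + $5,030.64 + $551.04 = $9,713.40
Monthly = $9,713.40 / 12 = $809.45
Shortage spread = $927.60 ÷ 12 = $77.30/mo
Adjusted monthly = $809.45 + $77.30 = $886.75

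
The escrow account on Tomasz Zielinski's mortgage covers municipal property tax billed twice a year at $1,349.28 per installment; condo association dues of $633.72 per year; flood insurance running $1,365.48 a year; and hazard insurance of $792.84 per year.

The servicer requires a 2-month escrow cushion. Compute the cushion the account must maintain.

Municipal property tax: $1,349.28 × 2 = $2,698.56/yr
Condo association dues: $633.72/yr
Flood insurance: $1,365.48/yr
Hazard insurance: $792.84/yr
Combined annual = $2,698.56 + $633.72 + $1,365.48 + $792.84 = $5,490.60
Monthly escrow = $5,490.60 ÷ 12 = $457.55
Cushion = 2 × $457.55 = $915.10

$915.10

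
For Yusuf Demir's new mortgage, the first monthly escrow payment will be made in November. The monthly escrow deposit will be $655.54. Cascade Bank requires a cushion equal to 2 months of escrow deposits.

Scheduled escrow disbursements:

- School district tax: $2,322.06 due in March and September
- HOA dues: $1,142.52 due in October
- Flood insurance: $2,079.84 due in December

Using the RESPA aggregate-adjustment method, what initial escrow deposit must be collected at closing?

$2,435.28

Cushion = 2 × $655.54 = $1,311.08
Trial balance (start $0, +$655.54 each month, − disbursements):
  Nov: +$655.54 → $655.54
  Dec: +$655.54 − $2,079.84 → -$768.76
  Jan: +$655.54 → -$113.22
  Feb: +$655.54 → $542.32
  Mar: +$655.54 − $2,322.06 → -$1,124.20
  Apr: +$655.54 → -$468.66
  May: +$655.54 → $186.88
  Jun: +$655.54 → $842.42
  Jul: +$655.54 → $1,497.96
  Aug: +$655.54 → $2,153.50
  Sep: +$655.54 − $2,322.06 → $486.98
  Oct: +$655.54 − $1,142.52 → $0.00
Lowest trial balance = -$1,124.20 (Mar)
Initial deposit = cushion − low point = $1,311.08 − (-$1,124.20) = $2,435.28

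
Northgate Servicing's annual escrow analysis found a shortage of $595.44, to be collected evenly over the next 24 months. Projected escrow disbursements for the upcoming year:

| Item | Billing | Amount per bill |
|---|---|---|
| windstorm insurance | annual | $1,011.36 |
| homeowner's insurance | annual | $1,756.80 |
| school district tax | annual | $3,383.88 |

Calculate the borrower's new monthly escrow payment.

Windstorm insurance — $1,011.36
Homeowner's insurance — $1,756.80
School district tax — $3,383.88
Yearly total = $1,011.36 + $1,756.80 + $3,383.88 = $6,152.04
Per month = $6,152.04 / 12 = $512.67
Shortage per month = $595.44 ÷ 24 = $24.81
New monthly escrow = $512.67 + $24.81 = $537.48

$537.48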